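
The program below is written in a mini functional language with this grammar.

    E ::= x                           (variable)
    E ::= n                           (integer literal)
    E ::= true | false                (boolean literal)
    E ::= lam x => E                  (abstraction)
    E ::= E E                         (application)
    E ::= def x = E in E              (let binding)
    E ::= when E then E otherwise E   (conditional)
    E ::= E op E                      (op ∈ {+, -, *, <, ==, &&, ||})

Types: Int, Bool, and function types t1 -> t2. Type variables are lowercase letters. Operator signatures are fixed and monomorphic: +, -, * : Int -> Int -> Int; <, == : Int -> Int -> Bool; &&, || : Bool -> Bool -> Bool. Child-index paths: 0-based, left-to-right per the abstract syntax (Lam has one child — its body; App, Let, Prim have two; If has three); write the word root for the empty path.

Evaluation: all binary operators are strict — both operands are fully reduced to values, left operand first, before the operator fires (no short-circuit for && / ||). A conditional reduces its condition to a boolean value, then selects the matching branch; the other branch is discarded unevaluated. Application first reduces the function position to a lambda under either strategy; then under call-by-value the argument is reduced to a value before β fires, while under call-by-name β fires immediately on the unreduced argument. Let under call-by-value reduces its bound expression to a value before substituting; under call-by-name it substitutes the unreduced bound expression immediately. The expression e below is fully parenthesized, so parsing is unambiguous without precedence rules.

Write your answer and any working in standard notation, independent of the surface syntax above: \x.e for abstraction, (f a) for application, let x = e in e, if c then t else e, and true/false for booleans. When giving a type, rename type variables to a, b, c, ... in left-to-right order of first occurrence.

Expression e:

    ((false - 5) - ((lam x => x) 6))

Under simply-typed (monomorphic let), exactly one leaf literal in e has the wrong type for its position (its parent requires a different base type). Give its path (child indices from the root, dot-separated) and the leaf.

Answer: 0.0 : false

Derivation:
  unify Bool ~ Int
  FAIL: mismatch Bool ~ Int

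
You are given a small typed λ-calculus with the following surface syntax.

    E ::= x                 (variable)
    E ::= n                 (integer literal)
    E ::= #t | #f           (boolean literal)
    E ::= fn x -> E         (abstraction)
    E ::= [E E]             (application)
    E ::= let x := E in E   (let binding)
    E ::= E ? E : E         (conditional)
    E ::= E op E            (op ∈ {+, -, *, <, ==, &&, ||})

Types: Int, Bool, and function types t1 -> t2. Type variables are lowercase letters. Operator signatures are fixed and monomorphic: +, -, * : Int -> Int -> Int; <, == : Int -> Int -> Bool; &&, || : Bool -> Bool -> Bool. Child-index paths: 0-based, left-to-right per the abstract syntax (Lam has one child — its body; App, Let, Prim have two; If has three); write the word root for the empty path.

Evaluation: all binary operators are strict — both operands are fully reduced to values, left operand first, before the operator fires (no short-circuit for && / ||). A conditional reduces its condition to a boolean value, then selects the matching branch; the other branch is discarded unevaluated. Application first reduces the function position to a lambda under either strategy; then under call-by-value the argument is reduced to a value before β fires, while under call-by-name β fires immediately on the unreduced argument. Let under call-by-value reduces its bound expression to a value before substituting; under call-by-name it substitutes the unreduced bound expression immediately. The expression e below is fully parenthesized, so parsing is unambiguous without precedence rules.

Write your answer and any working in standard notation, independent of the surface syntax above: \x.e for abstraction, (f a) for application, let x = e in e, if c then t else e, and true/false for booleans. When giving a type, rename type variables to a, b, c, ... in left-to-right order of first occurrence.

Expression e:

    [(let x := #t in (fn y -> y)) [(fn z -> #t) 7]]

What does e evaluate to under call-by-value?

Answer: true

Derivation:
step 0: ((let x = true in (\y.y)) ((\z.true) 7))
step 1: [let@0] ((\y.y) ((\z.true) 7))
step 2: [beta@1] ((\y.y) true)
step 3: [beta@root] true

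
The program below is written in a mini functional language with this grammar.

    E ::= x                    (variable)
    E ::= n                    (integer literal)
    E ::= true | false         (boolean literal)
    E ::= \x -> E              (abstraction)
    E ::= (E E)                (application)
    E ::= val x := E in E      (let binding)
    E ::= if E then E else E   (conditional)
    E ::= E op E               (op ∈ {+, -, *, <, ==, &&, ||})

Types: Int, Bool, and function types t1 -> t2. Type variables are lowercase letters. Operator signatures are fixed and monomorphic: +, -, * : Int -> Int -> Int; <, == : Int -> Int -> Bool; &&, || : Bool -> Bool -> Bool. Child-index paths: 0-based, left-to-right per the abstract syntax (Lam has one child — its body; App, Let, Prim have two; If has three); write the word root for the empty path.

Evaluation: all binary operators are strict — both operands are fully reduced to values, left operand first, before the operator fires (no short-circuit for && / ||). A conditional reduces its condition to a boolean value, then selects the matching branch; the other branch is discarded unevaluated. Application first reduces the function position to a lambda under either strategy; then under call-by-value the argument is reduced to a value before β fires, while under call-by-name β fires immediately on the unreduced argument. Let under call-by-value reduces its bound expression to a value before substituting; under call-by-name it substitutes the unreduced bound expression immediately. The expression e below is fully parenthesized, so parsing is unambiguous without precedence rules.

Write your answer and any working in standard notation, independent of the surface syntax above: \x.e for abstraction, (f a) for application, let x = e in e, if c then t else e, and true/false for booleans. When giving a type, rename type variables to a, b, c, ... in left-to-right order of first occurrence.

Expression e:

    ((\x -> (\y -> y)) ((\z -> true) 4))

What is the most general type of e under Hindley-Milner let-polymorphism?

Answer: a -> a

Working:
y : b
\y._ : b -> b
\x._ : a -> b -> b
\z._ : c -> Bool
  unify c -> Bool ~ Int -> d
  unify c ~ Int
  unify Bool ~ d
_ _ : Bool
  unify a -> b -> b ~ Bool -> e
  unify a ~ Bool
  unify b -> b ~ e
_ _ : b -> b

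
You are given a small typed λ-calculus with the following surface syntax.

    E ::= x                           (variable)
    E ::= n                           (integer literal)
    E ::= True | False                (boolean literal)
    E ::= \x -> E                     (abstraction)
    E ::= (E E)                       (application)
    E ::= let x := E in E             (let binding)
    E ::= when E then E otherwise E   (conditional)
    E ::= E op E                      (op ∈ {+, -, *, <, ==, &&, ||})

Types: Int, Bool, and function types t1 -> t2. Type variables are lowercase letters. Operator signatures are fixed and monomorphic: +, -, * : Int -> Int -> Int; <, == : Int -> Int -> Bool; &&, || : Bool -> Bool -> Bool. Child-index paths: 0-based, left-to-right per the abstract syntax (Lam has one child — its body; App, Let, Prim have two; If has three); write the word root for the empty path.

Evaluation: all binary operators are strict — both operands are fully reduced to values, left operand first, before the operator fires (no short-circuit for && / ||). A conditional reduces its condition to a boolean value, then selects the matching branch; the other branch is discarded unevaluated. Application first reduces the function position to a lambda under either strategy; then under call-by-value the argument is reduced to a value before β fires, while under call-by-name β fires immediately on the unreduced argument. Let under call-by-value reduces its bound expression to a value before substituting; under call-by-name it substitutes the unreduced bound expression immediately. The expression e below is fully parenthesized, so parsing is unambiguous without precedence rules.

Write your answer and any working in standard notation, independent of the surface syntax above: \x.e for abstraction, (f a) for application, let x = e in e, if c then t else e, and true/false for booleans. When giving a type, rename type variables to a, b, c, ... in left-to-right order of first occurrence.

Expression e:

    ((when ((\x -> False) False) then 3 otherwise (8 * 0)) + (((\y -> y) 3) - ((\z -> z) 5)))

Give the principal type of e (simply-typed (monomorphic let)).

Answer: Int

Working:
\x._ : a -> Bool
  unify a -> Bool ~ Bool -> b
  unify a ~ Bool
  unify Bool ~ b
_ _ : Bool
  unify Bool ~ Bool
  unify Int ~ Int
  unify Int ~ Int
  unify Int ~ Int
  unify Int ~ Int
y : c
\y._ : c -> c
  unify c -> c ~ Int -> d
  unify c ~ Int
  unify Int ~ d
_ _ : Int
  unify Int ~ Int
z : e
\z._ : e -> e
  unify e -> e ~ Int -> f
  unify e ~ Int
  unify Int ~ f
_ _ : Int
  unify Int ~ Int
  unify Int ~ Int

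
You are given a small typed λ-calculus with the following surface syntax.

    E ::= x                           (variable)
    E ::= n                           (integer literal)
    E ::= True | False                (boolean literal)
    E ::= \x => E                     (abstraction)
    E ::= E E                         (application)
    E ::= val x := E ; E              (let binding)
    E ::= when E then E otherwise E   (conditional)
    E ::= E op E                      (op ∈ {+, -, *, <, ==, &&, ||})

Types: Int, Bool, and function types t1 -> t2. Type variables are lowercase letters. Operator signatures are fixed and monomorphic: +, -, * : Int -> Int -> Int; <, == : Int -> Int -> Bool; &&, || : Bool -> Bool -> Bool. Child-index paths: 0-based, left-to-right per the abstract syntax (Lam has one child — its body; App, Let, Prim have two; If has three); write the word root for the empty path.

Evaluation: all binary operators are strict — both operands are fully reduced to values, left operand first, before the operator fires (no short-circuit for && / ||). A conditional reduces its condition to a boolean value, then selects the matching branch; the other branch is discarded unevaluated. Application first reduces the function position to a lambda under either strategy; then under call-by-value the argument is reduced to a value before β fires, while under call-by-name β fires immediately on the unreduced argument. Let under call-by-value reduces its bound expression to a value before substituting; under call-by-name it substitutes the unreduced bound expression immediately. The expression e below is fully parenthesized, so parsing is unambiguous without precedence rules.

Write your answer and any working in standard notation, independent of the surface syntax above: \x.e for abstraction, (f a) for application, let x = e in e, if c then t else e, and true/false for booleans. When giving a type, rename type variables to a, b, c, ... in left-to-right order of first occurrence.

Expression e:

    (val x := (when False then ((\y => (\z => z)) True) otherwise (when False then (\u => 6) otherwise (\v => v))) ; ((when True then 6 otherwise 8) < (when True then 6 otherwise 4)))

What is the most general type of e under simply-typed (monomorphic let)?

Working:
  unify Bool ~ Bool
z : b
\z._ : b -> b
\y._ : a -> b -> b
  unify a -> b -> b ~ Bool -> c
  unify a ~ Bool
  unify b -> b ~ c
_ _ : b -> b
  unify Bool ~ Bool
\u._ : d -> Int
v : e
\v._ : e -> e
  unify d -> Int ~ e -> e
  unify d ~ e
  unify Int ~ e
  unify b -> b ~ Int -> Int
  unify b ~ Int
  unify Int ~ Int
let x : Int -> Int
  unify Bool ~ Bool
  unify Int ~ Int
  unify Int ~ Int
  unify Bool ~ Bool
  unify Int ~ Int
  unify Int ~ Int

Answer: Bool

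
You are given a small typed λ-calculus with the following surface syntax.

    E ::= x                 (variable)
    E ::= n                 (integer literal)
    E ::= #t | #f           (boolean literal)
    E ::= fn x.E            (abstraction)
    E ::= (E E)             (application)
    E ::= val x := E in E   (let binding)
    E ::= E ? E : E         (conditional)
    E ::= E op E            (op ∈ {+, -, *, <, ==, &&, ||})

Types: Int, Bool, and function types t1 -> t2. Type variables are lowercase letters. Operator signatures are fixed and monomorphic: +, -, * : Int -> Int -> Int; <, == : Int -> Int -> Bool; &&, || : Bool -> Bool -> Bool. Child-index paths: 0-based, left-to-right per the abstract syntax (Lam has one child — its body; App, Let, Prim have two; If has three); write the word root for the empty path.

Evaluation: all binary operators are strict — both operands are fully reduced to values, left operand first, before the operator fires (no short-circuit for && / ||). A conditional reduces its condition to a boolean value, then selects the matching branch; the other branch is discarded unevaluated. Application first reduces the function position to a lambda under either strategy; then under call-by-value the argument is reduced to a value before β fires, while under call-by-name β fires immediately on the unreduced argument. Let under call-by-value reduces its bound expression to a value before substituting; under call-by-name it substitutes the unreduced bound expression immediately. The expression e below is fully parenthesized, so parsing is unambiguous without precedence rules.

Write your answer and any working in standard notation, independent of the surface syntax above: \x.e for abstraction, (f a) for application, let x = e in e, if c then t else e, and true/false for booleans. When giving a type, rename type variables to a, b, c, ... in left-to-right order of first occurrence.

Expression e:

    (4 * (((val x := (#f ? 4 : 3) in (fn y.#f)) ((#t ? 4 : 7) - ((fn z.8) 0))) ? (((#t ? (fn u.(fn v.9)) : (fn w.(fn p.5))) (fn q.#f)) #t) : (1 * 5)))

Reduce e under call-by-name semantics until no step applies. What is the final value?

Answer: 20

Derivation:
step 0: (4 * (if ((let x = (if false then 4 else 3) in (\y.false)) ((if true then 4 else 7) - ((\z.8) 0))) then (((if true then (\u.(\v.9)) else (\w.(\p.5))) (\q.false)) true) else (1 * 5)))
step 1: [let@1.0.0] (4 * (if ((\y.false) ((if true then 4 else 7) - ((\z.8) 0))) then (((if true then (\u.(\v.9)) else (\w.(\p.5))) (\q.false)) true) else (1 * 5)))
step 2: [beta@1.0] (4 * (if false then (((if true then (\u.(\v.9)) else (\w.(\p.5))) (\q.false)) true) else (1 * 5)))
step 3: [if@1] (4 * (1 * 5))
step 4: [delta@1] (4 * 5)
step 5: [delta@root] 20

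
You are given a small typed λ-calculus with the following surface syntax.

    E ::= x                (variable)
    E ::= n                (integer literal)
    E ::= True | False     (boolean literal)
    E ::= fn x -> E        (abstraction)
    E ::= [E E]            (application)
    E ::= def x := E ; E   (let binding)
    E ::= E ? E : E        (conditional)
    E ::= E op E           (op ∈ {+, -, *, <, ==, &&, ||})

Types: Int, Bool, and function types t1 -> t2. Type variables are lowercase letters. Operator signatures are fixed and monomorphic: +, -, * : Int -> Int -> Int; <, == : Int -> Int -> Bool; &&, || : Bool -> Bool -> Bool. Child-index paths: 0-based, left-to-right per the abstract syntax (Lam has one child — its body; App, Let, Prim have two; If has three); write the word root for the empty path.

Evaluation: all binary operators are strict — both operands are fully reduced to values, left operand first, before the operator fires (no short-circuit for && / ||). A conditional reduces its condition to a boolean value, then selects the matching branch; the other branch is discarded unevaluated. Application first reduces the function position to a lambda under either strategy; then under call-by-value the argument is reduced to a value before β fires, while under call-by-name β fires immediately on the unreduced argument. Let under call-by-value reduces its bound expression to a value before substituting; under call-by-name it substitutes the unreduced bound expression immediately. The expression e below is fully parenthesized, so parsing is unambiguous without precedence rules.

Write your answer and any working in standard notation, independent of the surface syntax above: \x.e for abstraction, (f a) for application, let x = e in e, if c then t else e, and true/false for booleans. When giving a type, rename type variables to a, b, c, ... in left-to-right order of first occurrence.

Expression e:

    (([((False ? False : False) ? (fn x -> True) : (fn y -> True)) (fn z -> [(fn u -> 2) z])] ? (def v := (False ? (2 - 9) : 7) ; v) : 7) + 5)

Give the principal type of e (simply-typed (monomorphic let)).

Working:
  unify Bool ~ Bool
  unify Bool ~ Bool
  unify Bool ~ Bool
\x._ : a -> Bool
\y._ : b -> Bool
  unify a -> Bool ~ b -> Bool
  unify a ~ b
  unify Bool ~ Bool
\u._ : d -> Int
z : c
  unify d -> Int ~ c -> e
  unify d ~ c
  unify Int ~ e
_ _ : Int
\z._ : c -> Int
  unify b -> Bool ~ (c -> Int) -> f
  unify b ~ c -> Int
  unify Bool ~ f
_ _ : Bool
  unify Bool ~ Bool
  unify Bool ~ Bool
  unify Int ~ Int
  unify Int ~ Int
  unify Int ~ Int
let v : Int
v : Int
  unify Int ~ Int
  unify Int ~ Int
  unify Int ~ Int

Answer: Int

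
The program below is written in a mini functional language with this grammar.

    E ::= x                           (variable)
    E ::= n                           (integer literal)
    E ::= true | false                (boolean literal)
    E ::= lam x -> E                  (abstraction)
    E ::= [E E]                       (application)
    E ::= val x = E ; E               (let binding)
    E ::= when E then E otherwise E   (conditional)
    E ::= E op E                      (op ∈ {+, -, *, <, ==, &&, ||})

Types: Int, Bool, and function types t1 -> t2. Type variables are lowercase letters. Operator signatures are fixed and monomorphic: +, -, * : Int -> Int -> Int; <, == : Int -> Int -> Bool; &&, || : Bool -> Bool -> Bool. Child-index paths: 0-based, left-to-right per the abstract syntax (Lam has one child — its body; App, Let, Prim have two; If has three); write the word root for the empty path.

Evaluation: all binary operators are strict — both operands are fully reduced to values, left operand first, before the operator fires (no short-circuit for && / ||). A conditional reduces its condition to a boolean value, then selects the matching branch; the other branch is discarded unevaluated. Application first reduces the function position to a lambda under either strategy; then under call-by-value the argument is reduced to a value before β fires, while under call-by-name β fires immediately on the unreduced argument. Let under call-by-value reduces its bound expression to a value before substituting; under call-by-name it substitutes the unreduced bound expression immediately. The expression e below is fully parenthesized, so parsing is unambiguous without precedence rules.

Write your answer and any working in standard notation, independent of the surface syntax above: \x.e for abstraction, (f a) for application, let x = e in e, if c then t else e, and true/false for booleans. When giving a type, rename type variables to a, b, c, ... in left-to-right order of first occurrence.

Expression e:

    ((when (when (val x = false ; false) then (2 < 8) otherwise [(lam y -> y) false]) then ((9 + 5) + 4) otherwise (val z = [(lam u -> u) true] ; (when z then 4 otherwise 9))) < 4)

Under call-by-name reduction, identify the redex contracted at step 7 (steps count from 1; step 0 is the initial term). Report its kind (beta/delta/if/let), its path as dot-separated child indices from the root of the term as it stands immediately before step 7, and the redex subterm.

Answer: if at 0 : (if true then 4 else 9)

Trace:
step 0: ((if (if (let x = false in false) then (2 < 8) else ((\y.y) false)) then ((9 + 5) + 4) else (let z = ((\u.u) true) in (if z then 4 else 9))) < 4)
step 1: [let@0.0.0] ((if (if false then (2 < 8) else ((\y.y) false)) then ((9 + 5) + 4) else (let z = ((\u.u) true) in (if z then 4 else 9))) < 4)
step 2: [if@0.0] ((if ((\y.y) false) then ((9 + 5) + 4) else (let z = ((\u.u) true) in (if z then 4 else 9))) < 4)
step 3: [beta@0.0] ((if false then ((9 + 5) + 4) else (let z = ((\u.u) true) in (if z then 4 else 9))) < 4)
step 4: [if@0] ((let z = ((\u.u) true) in (if z then 4 else 9)) < 4)
step 5: [let@0] ((if ((\u.u) true) then 4 else 9) < 4)
step 6: [beta@0.0] ((if true then 4 else 9) < 4)
step 7: [if@0] (4 < 4)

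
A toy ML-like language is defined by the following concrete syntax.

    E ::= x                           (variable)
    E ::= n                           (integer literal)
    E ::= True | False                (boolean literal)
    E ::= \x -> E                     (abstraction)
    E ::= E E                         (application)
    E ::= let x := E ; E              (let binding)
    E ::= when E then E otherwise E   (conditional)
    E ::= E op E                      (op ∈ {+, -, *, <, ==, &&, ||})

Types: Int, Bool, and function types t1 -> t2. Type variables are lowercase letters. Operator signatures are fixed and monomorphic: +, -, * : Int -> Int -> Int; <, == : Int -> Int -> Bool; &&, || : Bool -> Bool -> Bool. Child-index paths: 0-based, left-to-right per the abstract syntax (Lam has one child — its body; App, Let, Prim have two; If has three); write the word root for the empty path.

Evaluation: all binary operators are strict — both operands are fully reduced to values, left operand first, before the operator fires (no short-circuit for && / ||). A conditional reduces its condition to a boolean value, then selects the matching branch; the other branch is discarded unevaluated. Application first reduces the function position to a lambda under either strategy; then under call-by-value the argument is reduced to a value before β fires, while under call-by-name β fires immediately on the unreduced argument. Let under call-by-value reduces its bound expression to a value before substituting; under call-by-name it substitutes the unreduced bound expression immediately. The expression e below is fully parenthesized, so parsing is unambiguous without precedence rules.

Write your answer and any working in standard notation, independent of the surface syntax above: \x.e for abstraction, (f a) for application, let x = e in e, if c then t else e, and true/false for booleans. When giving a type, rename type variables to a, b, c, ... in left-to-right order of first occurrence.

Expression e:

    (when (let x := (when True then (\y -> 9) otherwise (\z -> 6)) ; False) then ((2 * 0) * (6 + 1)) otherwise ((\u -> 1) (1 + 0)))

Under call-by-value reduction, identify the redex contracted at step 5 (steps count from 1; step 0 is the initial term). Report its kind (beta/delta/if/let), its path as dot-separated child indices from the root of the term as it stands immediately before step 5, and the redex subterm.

Answer: beta at root : ((\u.1) 1)

Trace:
step 0: (if (let x = (if true then (\y.9) else (\z.6)) in false) then ((2 * 0) * (6 + 1)) else ((\u.1) (1 + 0)))
step 1: [if@0.0] (if (let x = (\y.9) in false) then ((2 * 0) * (6 + 1)) else ((\u.1) (1 + 0)))
step 2: [let@0] (if false then ((2 * 0) * (6 + 1)) else ((\u.1) (1 + 0)))
step 3: [if@root] ((\u.1) (1 + 0))
step 4: [delta@1] ((\u.1) 1)
step 5: [beta@root] 1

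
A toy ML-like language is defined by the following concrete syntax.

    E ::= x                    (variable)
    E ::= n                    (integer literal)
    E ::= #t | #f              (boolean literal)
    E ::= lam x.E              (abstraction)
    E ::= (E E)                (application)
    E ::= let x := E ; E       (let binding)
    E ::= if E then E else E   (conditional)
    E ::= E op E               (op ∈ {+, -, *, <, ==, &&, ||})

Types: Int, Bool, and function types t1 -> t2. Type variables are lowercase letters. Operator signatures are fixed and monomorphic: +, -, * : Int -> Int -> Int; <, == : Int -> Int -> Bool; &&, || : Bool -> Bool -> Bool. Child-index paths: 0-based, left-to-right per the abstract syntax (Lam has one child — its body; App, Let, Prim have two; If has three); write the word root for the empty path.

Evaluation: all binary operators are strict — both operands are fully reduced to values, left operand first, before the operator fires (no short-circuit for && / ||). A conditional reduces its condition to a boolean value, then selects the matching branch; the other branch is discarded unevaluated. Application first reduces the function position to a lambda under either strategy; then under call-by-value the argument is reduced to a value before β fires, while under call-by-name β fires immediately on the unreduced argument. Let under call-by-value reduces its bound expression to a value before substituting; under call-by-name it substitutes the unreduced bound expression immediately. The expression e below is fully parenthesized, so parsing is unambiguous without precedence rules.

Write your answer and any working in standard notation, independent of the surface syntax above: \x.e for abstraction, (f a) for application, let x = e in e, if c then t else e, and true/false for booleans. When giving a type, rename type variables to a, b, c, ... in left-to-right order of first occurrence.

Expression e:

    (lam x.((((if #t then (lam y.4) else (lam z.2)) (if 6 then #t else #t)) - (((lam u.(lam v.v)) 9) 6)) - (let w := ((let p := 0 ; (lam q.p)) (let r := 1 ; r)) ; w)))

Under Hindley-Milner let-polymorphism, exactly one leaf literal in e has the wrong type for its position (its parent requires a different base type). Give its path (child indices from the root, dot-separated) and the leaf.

Working:
  unify Bool ~ Bool
\y._ : b -> Int
\z._ : c -> Int
  unify b -> Int ~ c -> Int
  unify b ~ c
  unify Int ~ Int
  unify Int ~ Bool
  FAIL: mismatch Int ~ Bool

Answer: 0.0.0.1.0 : 6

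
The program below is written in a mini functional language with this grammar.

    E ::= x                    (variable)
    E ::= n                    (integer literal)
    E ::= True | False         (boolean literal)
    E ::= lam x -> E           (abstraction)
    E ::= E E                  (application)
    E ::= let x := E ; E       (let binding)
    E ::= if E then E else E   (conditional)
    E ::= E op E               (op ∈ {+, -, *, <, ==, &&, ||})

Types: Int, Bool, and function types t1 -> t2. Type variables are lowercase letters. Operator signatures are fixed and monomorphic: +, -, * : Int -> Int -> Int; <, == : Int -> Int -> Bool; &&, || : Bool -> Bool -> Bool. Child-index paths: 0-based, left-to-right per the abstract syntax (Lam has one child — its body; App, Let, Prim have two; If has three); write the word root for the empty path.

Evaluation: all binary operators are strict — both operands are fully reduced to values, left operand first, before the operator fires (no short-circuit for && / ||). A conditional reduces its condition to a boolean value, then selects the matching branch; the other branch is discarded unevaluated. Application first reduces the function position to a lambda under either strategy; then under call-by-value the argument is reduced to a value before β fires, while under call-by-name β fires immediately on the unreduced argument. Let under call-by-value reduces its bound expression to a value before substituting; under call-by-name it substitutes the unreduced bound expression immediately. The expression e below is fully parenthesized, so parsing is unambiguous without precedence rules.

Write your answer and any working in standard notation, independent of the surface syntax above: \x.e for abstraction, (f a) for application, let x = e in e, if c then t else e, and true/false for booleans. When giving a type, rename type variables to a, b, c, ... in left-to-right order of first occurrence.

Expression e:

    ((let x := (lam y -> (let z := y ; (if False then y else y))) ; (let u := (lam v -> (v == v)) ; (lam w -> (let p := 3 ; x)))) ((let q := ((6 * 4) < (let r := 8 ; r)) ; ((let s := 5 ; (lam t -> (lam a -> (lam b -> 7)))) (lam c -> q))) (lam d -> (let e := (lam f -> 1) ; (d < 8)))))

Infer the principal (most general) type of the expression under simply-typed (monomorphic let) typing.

Derivation:
y : a
let z : a
  unify Bool ~ Bool
y : a
y : a
  unify a ~ a
\y._ : a -> a
let x : a -> a
v : b
  unify b ~ Int
v : Int
  unify Int ~ Int
\v._ : Int -> Bool
let u : Int -> Bool
let p : Int
x : a -> a
\w._ : c -> a -> a
  unify Int ~ Int
  unify Int ~ Int
  unify Int ~ Int
let r : Int
r : Int
  unify Int ~ Int
let q : Bool
let s : Int
\b._ : f -> Int
\a._ : e -> f -> Int
\t._ : d -> e -> f -> Int
q : Bool
\c._ : g -> Bool
  unify d -> e -> f -> Int ~ (g -> Bool) -> h
  unify d ~ g -> Bool
  unify e -> f -> Int ~ h
_ _ : e -> f -> Int
\f._ : j -> Int
let e : j -> Int
d : i
  unify i ~ Int
  unify Int ~ Int
\d._ : Int -> Bool
  unify e -> f -> Int ~ (Int -> Bool) -> k
  unify e ~ Int -> Bool
  unify f -> Int ~ k
_ _ : f -> Int
  unify c -> a -> a ~ (f -> Int) -> l
  unify c ~ f -> Int
  unify a -> a ~ l
_ _ : a -> a

Answer: a -> a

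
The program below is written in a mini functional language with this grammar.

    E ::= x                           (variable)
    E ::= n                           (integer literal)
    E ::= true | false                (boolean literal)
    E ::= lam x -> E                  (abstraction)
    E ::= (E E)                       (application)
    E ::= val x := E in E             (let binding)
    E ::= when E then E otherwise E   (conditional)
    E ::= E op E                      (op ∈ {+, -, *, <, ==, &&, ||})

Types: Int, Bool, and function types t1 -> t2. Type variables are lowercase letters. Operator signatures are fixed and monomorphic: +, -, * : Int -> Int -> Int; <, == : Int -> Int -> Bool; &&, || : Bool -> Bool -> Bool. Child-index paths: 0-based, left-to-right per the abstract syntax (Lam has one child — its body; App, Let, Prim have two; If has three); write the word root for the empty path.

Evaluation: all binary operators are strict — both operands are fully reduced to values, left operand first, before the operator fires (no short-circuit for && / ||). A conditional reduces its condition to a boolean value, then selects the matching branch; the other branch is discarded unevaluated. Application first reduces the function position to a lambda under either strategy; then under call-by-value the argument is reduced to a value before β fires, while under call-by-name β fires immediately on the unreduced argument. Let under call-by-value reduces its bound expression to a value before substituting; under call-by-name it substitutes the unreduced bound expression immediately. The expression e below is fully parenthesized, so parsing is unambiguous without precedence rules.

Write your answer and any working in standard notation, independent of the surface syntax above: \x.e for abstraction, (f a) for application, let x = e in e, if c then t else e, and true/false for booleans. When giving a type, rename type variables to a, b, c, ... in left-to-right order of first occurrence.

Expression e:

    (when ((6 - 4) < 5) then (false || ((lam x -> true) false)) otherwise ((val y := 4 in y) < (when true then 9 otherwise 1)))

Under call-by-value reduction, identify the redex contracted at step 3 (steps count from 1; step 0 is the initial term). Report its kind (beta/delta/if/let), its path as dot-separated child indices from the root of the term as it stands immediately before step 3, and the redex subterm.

Working:
step 0: (if ((6 - 4) < 5) then (false || ((\x.true) false)) else ((let y = 4 in y) < (if true then 9 else 1)))
step 1: [delta@0.0] (if (2 < 5) then (false || ((\x.true) false)) else ((let y = 4 in y) < (if true then 9 else 1)))
step 2: [delta@0] (if true then (false || ((\x.true) false)) else ((let y = 4 in y) < (if true then 9 else 1)))
step 3: [if@root] (false || ((\x.true) false))

Answer: if at root : (if true then (false || ((\x.true) false)) else ((let y = 4 in y) < (if true then 9 else 1)))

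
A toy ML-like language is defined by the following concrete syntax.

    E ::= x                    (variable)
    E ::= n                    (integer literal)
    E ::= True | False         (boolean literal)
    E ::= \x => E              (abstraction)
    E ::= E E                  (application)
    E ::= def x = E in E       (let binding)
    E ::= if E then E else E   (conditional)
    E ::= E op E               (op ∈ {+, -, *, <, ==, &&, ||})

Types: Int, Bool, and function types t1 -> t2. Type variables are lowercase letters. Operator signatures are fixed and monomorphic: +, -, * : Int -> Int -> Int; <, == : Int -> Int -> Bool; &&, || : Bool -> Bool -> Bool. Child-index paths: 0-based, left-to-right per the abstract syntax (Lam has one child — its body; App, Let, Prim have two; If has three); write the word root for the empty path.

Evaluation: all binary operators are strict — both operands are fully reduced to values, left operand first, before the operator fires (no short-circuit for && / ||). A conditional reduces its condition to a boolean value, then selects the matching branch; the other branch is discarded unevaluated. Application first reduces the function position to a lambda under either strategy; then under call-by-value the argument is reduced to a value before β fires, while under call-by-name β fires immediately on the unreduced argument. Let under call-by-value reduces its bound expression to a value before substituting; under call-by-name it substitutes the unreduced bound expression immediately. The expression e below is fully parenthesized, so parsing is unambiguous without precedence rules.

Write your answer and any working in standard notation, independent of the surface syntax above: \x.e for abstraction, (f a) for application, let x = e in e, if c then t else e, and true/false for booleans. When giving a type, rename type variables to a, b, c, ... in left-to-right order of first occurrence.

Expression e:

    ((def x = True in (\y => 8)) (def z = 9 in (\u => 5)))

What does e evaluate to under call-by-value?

Derivation:
step 0: ((let x = true in (\y.8)) (let z = 9 in (\u.5)))
step 1: [let@0] ((\y.8) (let z = 9 in (\u.5)))
step 2: [let@1] ((\y.8) (\u.5))
step 3: [beta@root] 8

Answer: 8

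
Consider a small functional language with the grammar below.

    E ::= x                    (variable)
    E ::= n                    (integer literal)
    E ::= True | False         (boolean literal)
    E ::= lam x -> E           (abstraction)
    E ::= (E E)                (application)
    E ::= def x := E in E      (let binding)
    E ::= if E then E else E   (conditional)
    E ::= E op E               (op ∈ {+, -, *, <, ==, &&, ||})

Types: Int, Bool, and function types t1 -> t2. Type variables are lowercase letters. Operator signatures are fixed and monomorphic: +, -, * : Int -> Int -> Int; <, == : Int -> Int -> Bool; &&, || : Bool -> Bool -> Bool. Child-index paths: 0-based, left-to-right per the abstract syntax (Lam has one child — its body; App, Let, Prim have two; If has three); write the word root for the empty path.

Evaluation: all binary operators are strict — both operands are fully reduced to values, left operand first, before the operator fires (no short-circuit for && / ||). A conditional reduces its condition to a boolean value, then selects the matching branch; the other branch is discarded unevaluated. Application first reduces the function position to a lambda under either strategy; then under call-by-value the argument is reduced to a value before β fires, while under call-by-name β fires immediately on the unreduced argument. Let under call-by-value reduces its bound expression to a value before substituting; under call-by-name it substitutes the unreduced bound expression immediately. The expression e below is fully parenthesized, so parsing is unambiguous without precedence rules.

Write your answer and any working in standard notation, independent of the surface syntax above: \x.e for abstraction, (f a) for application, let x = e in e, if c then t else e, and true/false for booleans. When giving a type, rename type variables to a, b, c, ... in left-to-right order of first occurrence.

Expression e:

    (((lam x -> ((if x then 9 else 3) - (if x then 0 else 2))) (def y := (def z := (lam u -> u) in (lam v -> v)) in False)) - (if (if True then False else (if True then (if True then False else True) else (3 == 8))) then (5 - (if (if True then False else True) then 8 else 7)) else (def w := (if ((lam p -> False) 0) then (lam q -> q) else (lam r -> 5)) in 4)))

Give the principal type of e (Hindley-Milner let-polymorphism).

Derivation:
x : a
  unify a ~ Bool
  unify Int ~ Int
  unify Int ~ Int
x : Bool
  unify Bool ~ Bool
  unify Int ~ Int
  unify Int ~ Int
\x._ : Bool -> Int
u : b
\u._ : b -> b
let z : forall. b -> b
v : c
\v._ : c -> c
let y : forall. c -> c
  unify Bool -> Int ~ Bool -> d
  unify Bool ~ Bool
  unify Int ~ d
_ _ : Int
  unify Int ~ Int
  unify Bool ~ Bool
  unify Bool ~ Bool
  unify Bool ~ Bool
  unify Bool ~ Bool
  unify Int ~ Int
  unify Int ~ Int
  unify Bool ~ Bool
  unify Bool ~ Bool
  unify Bool ~ Bool
  unify Int ~ Int
  unify Bool ~ Bool
  unify Bool ~ Bool
  unify Bool ~ Bool
  unify Int ~ Int
  unify Int ~ Int
\p._ : e -> Bool
  unify e -> Bool ~ Int -> f
  unify e ~ Int
  unify Bool ~ f
_ _ : Bool
  unify Bool ~ Bool
q : g
\q._ : g -> g
\r._ : h -> Int
  unify g -> g ~ h -> Int
  unify g ~ h
  unify h ~ Int
let w : Int -> Int
  unify Int ~ Int
  unify Int ~ Int

Answer: Int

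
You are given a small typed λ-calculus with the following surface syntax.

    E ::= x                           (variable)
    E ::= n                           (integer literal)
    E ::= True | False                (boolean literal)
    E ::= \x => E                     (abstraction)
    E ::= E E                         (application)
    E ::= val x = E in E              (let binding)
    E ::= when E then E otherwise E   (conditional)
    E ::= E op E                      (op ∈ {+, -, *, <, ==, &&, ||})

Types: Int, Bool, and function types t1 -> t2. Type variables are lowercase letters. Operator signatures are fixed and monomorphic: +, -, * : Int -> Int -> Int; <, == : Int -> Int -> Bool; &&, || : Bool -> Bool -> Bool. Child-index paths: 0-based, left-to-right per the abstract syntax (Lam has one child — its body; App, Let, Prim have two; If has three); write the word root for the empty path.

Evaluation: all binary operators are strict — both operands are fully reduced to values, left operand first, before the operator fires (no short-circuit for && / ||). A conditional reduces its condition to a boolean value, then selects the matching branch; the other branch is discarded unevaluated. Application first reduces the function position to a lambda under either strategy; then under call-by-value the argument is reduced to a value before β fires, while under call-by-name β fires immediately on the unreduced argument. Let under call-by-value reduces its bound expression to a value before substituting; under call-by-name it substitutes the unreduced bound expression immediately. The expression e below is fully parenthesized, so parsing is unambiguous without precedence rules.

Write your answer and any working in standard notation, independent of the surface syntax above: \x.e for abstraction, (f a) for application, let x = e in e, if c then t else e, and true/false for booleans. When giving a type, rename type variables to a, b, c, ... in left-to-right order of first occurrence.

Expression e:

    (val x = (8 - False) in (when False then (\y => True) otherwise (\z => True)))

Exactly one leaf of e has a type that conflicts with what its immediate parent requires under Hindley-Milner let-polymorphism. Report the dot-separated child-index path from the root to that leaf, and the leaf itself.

Answer: 0.1 : false

Working:
  unify Int ~ Int
  unify Bool ~ Int
  FAIL: mismatch Bool ~ Int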